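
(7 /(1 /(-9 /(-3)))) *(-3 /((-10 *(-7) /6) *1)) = -27 /5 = -5.40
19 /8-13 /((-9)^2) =1435 /648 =2.21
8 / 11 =0.73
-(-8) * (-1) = -8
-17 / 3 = -5.67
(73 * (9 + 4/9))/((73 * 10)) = 17/18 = 0.94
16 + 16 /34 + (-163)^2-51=451086 /17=26534.47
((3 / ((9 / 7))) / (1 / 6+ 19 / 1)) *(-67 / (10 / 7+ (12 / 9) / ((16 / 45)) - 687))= 26264 / 2195465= 0.01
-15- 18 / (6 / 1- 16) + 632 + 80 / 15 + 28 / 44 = 103087 / 165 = 624.77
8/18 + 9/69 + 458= 94925/207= 458.57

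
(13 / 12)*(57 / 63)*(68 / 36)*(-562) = -1179919 / 1134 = -1040.49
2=2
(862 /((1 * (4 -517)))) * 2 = -1724 /513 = -3.36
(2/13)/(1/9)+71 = 941/13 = 72.38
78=78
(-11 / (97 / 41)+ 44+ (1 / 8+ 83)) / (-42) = -95041 / 32592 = -2.92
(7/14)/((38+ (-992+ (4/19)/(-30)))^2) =0.00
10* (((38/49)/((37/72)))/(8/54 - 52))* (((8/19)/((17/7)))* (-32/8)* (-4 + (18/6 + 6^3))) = 43.39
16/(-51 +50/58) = -232/727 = -0.32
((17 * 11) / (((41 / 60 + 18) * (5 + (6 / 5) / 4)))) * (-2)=-224400 / 59413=-3.78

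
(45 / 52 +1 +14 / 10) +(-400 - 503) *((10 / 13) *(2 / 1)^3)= -1443951 / 260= -5553.66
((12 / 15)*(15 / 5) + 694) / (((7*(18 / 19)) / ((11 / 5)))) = 231.03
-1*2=-2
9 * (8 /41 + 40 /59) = 19008 /2419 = 7.86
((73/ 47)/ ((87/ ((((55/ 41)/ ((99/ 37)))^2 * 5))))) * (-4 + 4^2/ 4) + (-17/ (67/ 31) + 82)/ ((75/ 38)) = 188746/ 5025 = 37.56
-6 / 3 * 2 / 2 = -2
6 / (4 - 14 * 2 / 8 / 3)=36 / 17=2.12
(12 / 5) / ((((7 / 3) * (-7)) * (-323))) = 36 / 79135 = 0.00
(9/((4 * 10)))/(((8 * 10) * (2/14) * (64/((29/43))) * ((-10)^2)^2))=1827/88064000000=0.00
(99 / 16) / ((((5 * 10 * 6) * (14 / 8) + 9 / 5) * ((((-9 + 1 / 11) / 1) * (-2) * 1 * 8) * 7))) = 1815 / 154190848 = 0.00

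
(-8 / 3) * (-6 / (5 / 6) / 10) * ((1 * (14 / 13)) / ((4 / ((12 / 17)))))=2016 / 5525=0.36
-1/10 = -0.10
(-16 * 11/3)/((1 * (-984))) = 22/369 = 0.06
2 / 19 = 0.11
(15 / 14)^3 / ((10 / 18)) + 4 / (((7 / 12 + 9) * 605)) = 422799837 / 190913800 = 2.21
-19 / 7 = -2.71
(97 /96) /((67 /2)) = 97 /3216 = 0.03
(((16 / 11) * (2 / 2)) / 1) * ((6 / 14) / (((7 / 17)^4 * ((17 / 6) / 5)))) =7074720 / 184877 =38.27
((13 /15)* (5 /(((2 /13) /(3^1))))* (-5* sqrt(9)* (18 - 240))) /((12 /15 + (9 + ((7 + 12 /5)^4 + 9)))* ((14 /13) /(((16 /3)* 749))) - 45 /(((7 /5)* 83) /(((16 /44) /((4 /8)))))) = 153909.89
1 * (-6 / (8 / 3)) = -9 / 4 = -2.25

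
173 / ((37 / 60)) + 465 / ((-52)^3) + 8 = 1501113803 / 5202496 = 288.54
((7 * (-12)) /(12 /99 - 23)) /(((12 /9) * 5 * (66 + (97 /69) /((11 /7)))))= 1577961 /191668075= 0.01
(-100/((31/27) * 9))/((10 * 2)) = -15/31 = -0.48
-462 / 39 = -154 / 13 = -11.85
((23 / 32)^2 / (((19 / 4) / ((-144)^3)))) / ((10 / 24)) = -779400.76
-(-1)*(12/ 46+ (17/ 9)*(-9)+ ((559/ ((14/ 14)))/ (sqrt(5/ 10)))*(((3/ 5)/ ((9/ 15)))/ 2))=-385/ 23+ 559*sqrt(2)/ 2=378.53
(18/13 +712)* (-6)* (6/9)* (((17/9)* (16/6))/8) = -630632/351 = -1796.67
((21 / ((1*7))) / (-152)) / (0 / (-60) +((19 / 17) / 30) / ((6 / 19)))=-2295 / 13718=-0.17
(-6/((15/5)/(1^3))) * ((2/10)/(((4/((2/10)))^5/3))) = -3/8000000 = -0.00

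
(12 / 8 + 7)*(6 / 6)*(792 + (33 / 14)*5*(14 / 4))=56661 / 8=7082.62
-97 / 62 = -1.56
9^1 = 9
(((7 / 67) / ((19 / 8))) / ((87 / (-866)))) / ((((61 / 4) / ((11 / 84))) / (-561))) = 14250896 / 6755811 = 2.11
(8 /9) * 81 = 72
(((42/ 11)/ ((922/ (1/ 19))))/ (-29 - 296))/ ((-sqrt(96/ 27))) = 63*sqrt(2)/ 250507400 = 0.00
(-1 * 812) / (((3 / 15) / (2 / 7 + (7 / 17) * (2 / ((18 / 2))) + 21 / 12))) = -1321385 / 153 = -8636.50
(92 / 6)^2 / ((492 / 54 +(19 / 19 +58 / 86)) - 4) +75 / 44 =2100211 / 57772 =36.35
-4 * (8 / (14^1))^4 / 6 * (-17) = 8704 / 7203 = 1.21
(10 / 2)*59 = 295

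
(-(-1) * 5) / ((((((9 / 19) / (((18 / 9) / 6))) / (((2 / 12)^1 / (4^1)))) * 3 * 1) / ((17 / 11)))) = 0.08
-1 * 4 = -4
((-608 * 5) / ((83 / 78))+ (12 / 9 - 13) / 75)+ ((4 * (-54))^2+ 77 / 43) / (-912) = -141988888457 / 48823920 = -2908.18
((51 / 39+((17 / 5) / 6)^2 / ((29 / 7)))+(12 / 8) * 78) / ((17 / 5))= 40168099 / 1153620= 34.82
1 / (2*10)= 1 / 20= 0.05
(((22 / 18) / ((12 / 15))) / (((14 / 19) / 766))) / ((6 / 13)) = 5203055 / 1512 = 3441.17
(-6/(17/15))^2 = 8100/289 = 28.03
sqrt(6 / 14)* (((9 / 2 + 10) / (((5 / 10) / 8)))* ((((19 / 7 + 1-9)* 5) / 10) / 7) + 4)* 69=-282624* sqrt(21) / 343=-3775.94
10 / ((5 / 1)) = 2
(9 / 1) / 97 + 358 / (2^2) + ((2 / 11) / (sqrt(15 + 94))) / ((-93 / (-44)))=8 * sqrt(109) / 10137 + 17381 / 194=89.60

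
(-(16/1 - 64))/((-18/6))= -16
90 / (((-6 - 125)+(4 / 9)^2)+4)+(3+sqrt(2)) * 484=484 * sqrt(2)+14906202 / 10271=2135.77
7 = 7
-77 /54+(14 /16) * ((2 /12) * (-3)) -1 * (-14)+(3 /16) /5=12.17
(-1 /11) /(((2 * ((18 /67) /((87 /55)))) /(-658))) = 176.10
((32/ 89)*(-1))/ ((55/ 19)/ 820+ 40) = -99712/ 11093939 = -0.01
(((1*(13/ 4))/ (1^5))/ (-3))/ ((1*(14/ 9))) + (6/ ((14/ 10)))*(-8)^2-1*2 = 15209/ 56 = 271.59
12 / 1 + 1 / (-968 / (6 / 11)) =63885 / 5324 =12.00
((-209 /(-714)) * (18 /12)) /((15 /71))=14839 /7140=2.08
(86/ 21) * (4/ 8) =43/ 21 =2.05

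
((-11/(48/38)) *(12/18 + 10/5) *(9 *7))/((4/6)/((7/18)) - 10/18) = -92169/73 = -1262.59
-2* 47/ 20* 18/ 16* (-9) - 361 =-25073/ 80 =-313.41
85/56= 1.52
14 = 14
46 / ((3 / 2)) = 92 / 3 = 30.67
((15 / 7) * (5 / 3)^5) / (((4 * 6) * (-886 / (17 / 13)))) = -265625 / 156736944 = -0.00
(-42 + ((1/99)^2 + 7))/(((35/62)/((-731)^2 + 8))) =-344394472844/10395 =-33130781.42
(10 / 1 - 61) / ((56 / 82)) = -2091 / 28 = -74.68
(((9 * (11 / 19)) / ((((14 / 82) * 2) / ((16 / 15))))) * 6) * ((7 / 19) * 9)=584496 / 1805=323.82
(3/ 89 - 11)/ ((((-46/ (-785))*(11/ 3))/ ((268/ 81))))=-102665440/ 607959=-168.87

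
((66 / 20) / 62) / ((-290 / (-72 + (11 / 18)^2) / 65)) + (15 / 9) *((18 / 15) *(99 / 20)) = 41767033 / 3883680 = 10.75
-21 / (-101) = 21 / 101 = 0.21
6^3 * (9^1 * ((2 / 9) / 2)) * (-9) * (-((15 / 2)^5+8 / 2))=184559229 / 4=46139807.25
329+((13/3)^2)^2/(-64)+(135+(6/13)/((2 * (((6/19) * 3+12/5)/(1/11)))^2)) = 458.49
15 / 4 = 3.75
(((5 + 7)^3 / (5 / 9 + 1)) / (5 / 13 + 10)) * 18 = 67392 / 35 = 1925.49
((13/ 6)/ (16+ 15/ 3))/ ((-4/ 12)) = -13/ 42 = -0.31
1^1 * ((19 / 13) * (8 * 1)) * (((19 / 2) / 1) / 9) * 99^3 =155679084 / 13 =11975314.15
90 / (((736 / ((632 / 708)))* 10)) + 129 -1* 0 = 2801085 / 21712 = 129.01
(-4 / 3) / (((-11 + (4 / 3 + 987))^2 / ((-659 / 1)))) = 0.00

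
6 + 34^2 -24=1138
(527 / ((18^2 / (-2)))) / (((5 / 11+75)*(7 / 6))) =-5797 / 156870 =-0.04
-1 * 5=-5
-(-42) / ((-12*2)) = -7 / 4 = -1.75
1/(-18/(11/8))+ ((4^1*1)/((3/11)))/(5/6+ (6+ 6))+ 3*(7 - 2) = 16.07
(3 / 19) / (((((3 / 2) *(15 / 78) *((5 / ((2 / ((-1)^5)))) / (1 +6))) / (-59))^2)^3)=6279142595468960310566846464 / 1127197265625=5570580045709521.64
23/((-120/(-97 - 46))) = 3289/120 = 27.41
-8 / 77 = -0.10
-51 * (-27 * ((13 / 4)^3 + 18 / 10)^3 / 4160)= 2127747768989337 / 136314880000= 15609.06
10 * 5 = 50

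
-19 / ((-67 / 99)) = 28.07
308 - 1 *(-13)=321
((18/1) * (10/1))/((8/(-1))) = -45/2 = -22.50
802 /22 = 401 /11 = 36.45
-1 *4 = -4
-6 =-6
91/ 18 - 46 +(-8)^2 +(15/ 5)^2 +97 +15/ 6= 1184/ 9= 131.56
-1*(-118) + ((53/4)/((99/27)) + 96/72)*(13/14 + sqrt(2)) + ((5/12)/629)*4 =653*sqrt(2)/132 + 47501639/387464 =129.59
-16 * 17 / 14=-136 / 7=-19.43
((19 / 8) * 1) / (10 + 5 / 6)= 57 / 260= 0.22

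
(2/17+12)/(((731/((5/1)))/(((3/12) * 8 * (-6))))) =-12360/12427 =-0.99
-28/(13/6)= -168/13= -12.92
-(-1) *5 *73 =365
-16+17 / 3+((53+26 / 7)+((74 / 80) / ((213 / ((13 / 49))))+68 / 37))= 744841877 / 15446760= 48.22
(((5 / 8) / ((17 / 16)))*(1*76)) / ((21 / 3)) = 760 / 119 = 6.39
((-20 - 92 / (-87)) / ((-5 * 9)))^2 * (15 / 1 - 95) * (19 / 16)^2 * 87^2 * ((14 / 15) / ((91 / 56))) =-6863089408 / 78975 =-86902.05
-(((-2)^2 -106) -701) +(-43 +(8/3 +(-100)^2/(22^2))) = 284348/363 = 783.33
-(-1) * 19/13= 19/13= 1.46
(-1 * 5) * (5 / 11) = -25 / 11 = -2.27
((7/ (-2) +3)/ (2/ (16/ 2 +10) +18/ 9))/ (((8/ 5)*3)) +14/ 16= 251/ 304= 0.83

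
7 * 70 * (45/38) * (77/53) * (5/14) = 606375/2014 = 301.08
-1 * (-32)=32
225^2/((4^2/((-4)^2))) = 50625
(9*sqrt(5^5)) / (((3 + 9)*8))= 75*sqrt(5) / 32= 5.24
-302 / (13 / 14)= -4228 / 13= -325.23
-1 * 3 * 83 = -249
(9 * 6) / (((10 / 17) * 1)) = 459 / 5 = 91.80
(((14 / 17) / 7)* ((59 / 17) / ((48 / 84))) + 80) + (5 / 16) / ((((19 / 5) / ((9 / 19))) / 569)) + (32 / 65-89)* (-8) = 87988857121 / 108502160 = 810.94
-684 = -684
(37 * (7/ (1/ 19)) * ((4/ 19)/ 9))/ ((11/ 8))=8288/ 99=83.72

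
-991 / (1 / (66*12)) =-784872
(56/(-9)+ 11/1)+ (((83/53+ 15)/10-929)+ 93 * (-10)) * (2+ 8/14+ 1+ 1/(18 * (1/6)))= -121000451/16695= -7247.71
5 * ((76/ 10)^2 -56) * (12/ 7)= 528/ 35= 15.09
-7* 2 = -14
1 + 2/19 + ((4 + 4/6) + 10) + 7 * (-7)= -1894/57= -33.23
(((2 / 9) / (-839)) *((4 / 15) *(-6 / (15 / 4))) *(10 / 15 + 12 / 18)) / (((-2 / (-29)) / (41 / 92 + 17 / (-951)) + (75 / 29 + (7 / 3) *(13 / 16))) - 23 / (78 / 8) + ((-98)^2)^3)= 4445728768 / 26136440452234397048569425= 0.00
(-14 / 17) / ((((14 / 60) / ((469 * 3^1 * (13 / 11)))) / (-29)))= 31826340 / 187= 170194.33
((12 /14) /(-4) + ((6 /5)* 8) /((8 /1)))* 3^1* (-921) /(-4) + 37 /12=574531 /840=683.97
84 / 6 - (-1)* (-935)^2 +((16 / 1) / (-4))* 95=873859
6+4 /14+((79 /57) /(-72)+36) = 1214231 /28728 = 42.27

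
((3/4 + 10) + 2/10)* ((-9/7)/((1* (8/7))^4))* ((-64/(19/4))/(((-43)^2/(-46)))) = -15549219/5620960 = -2.77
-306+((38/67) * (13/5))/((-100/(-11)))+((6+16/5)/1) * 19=-2194883/16750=-131.04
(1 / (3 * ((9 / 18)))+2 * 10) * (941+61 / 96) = 2802307 / 144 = 19460.47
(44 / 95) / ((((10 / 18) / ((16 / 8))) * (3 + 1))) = 198 / 475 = 0.42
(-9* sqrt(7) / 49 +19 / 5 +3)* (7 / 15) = 238 / 75 - 3* sqrt(7) / 35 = 2.95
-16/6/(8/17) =-17/3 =-5.67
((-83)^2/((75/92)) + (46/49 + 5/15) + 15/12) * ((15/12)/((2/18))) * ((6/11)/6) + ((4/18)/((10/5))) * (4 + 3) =3355308961/388080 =8645.92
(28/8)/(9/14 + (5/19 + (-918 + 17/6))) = -2793/729580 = -0.00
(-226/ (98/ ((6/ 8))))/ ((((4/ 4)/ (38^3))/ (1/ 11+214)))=-20318546.77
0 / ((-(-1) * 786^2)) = 0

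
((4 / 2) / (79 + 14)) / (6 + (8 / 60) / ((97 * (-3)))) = 1455 / 405914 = 0.00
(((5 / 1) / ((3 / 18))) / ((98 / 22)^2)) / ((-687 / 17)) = -20570 / 549829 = -0.04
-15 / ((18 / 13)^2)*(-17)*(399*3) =1910545 / 12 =159212.08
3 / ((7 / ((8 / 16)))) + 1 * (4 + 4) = 115 / 14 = 8.21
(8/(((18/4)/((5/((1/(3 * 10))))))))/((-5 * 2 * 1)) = -80/3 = -26.67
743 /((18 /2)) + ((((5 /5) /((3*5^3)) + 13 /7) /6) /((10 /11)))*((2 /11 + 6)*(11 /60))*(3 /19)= 618075217 /7481250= 82.62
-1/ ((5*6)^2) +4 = 4.00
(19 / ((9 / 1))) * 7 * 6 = 88.67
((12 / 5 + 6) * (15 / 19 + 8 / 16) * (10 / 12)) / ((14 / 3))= 147 / 76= 1.93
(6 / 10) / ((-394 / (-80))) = 24 / 197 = 0.12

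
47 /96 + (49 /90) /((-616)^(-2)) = 297494209 /1440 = 206593.20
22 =22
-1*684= -684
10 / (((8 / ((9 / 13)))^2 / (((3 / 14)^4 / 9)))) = 3645 / 207753728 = 0.00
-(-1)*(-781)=-781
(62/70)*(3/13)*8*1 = 744/455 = 1.64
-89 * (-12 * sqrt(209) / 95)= 1068 * sqrt(209) / 95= 162.53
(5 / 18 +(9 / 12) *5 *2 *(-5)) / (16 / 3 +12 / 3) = -3.99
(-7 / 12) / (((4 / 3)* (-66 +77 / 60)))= 105 / 15532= 0.01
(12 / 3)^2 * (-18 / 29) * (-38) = 10944 / 29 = 377.38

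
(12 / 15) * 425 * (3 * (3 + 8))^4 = 403213140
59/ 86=0.69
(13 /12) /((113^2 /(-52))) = -0.00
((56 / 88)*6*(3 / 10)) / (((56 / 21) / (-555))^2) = 34930035 / 704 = 49616.53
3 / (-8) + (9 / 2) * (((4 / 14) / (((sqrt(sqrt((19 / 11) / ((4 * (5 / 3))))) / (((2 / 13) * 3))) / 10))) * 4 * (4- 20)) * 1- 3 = -11520 * sqrt(2) * 55^(1 / 4) * 57^(3 / 4) / 1729- 27 / 8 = -535.69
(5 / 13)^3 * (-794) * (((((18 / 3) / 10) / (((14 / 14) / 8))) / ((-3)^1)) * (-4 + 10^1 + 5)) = 1746800 / 2197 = 795.08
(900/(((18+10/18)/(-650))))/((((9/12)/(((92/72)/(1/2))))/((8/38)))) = -71760000/3173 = -22615.82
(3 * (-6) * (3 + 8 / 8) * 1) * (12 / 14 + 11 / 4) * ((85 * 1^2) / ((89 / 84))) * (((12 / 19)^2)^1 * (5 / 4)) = -333784800 / 32129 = -10388.89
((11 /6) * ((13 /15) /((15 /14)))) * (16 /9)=2.64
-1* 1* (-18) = 18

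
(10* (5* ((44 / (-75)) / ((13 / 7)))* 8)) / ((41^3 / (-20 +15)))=24640 / 2687919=0.01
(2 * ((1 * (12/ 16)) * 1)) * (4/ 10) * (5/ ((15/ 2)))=0.40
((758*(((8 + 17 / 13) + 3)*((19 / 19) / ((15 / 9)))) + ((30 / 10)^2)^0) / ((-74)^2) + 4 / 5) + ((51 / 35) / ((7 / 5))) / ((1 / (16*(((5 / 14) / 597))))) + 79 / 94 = 3051986907213 / 1141883639260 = 2.67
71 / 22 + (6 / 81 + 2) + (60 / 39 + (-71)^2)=5047.84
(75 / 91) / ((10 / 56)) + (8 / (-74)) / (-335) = 743752 / 161135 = 4.62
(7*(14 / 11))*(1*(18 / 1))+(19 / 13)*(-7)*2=20006 / 143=139.90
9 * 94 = 846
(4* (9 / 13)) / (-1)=-2.77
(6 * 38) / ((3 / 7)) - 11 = 521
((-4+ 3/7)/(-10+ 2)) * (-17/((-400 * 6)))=17/5376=0.00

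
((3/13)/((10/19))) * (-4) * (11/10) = -627/325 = -1.93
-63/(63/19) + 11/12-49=-805/12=-67.08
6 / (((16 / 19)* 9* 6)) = 19 / 144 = 0.13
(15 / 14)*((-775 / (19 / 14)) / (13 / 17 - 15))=197625 / 4598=42.98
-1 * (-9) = 9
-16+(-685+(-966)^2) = 932455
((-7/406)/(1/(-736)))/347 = 368/10063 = 0.04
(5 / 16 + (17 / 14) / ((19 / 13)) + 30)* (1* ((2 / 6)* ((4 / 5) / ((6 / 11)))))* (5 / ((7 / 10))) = 1215005 / 11172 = 108.75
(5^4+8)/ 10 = 633/ 10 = 63.30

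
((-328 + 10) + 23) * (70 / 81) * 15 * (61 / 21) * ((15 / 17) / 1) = -9801.20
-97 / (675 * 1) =-97 / 675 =-0.14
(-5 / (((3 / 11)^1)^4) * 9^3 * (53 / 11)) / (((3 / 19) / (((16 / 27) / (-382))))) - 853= 52146373 / 1719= 30335.30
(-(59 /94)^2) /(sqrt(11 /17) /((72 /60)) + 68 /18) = -18108162 /168177797 + 469935 * sqrt(187) /336355594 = -0.09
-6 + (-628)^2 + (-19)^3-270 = 387249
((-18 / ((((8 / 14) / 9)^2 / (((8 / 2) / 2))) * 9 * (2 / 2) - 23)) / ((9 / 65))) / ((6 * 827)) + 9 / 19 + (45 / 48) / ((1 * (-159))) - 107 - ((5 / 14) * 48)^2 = -529917440569719 / 1323441629552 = -400.41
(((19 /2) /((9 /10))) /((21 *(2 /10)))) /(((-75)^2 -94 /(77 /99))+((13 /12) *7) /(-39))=380 /832197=0.00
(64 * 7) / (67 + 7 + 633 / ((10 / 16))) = 1120 / 2717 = 0.41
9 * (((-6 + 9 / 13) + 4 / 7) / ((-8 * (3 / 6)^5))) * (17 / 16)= 65943 / 364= 181.16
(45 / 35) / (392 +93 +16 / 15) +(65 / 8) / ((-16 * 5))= -646201 / 6532736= -0.10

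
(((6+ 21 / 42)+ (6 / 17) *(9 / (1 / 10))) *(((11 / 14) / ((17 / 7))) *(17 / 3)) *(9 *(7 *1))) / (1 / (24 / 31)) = 1803186 / 527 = 3421.61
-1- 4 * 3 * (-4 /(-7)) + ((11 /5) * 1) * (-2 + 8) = 5.34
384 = 384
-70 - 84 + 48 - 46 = -152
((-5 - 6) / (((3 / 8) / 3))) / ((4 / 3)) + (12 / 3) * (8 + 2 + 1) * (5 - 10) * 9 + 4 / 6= -6136 / 3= -2045.33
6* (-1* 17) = -102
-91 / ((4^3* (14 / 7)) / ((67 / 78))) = -469 / 768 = -0.61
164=164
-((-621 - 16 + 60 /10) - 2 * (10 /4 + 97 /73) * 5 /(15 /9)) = 47740 /73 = 653.97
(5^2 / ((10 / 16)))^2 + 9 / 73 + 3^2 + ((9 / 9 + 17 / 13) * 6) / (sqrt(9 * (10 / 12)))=12 * sqrt(30) / 13 + 117466 / 73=1614.18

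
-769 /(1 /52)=-39988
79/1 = 79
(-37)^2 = 1369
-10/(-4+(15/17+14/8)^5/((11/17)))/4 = -2351951360/180002874723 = -0.01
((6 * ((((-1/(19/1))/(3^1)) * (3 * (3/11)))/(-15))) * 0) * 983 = 0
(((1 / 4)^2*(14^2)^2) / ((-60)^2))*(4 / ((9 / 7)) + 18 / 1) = 45619 / 3240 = 14.08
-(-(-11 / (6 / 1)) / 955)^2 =-121 / 32832900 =-0.00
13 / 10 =1.30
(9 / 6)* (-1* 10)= -15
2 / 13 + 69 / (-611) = 25 / 611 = 0.04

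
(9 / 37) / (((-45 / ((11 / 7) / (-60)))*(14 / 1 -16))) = -0.00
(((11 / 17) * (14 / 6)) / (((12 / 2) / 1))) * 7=539 / 306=1.76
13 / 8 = 1.62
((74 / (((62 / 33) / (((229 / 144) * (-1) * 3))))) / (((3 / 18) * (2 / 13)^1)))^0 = 1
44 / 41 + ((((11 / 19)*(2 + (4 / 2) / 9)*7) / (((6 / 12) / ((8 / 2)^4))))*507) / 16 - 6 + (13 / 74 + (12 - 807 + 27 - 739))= 25006683659 / 172938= 144599.13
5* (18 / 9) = 10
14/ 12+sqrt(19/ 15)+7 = sqrt(285)/ 15+49/ 6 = 9.29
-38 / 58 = -19 / 29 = -0.66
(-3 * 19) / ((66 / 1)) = -0.86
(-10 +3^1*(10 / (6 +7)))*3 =-300 / 13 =-23.08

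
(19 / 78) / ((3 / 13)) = 19 / 18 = 1.06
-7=-7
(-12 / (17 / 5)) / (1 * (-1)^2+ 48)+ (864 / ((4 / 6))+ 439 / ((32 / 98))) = 35190791 / 13328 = 2640.37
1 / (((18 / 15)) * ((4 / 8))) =1.67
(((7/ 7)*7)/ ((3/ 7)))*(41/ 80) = 2009/ 240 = 8.37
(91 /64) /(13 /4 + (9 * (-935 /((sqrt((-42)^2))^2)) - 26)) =-4459 /86304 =-0.05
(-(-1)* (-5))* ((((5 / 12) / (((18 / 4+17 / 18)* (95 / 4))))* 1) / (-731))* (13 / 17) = 195 / 11569537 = 0.00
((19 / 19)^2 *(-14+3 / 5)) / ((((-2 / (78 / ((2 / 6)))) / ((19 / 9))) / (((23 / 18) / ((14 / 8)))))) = 761254 / 315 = 2416.68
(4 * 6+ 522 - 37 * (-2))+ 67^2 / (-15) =4811 / 15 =320.73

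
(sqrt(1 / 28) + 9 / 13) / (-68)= -9 / 884 -sqrt(7) / 952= -0.01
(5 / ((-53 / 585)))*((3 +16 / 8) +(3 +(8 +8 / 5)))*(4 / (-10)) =20592 / 53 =388.53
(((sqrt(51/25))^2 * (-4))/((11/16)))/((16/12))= -2448/275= -8.90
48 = 48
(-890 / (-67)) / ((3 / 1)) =890 / 201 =4.43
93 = 93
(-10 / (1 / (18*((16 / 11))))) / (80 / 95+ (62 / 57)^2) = -467856 / 3619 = -129.28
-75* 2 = -150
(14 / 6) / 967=7 / 2901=0.00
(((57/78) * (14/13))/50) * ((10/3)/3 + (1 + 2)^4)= 98287/76050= 1.29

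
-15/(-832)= 0.02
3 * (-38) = -114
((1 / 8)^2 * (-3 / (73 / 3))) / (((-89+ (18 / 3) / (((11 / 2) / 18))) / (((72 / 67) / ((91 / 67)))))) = 891 / 40548872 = 0.00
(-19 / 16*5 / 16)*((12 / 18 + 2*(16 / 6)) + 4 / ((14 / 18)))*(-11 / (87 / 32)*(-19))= -258115 / 812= -317.88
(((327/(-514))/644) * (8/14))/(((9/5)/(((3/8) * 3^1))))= -0.00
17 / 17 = 1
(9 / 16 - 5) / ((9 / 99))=-781 / 16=-48.81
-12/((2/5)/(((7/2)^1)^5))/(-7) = 36015/16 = 2250.94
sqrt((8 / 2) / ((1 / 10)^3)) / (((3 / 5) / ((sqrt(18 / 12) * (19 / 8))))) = 475 * sqrt(15) / 6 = 306.61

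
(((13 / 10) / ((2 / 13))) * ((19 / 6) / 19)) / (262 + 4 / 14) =1183 / 220320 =0.01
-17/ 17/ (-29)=1/ 29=0.03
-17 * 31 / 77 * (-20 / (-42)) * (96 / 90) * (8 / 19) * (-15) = 674560 / 30723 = 21.96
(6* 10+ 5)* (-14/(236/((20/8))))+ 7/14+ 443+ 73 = 119619/236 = 506.86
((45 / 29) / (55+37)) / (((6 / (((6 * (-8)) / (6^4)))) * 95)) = -1 / 912456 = -0.00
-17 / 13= -1.31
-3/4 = -0.75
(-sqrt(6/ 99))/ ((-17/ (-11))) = -sqrt(66)/ 51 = -0.16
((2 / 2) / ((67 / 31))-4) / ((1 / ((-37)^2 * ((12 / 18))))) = -216302 / 67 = -3228.39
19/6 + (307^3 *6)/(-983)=-1041621271/5898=-176605.84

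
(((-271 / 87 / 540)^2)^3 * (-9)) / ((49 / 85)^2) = -114475773846379969 / 114732832792554352422627840000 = -0.00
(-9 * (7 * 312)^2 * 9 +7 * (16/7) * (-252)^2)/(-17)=385342272/17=22667192.47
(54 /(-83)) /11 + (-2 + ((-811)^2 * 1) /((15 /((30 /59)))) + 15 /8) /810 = 9587289221 /349058160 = 27.47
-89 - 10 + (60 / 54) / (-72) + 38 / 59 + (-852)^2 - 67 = 725738.63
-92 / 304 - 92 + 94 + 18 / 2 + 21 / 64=13407 / 1216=11.03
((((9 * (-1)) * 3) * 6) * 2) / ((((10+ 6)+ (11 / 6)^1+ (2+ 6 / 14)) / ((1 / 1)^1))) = -13608 / 851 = -15.99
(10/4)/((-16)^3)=-5/8192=-0.00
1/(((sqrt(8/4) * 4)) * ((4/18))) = 9 * sqrt(2)/16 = 0.80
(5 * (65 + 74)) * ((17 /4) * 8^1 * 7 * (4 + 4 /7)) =756160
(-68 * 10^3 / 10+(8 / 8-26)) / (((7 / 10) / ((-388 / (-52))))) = -72750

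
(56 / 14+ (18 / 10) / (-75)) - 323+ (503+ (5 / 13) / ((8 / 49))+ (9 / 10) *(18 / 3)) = 2492513 / 13000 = 191.73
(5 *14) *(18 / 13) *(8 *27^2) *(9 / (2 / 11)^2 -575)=-2224703880 / 13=-171131067.69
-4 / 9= -0.44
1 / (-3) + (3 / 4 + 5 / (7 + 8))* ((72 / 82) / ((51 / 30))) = 473 / 2091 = 0.23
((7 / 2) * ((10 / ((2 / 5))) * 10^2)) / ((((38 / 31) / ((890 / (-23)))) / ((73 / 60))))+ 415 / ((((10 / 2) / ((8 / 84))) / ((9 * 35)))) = -874626845 / 2622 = -333572.40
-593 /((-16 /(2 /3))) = 593 /24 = 24.71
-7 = -7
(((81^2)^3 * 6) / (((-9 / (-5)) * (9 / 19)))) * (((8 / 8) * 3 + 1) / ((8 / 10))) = 9937335542850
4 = 4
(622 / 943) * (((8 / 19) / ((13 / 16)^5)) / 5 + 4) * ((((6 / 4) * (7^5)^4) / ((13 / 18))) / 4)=50076953015545162829704497678 / 432409684265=115809045999200530.49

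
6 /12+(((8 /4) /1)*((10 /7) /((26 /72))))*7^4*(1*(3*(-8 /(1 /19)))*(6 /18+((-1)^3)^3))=5775065.12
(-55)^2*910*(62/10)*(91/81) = 1553101550/81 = 19174093.21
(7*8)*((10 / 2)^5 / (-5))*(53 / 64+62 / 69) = -33359375 / 552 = -60433.65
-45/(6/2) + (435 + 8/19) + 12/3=8064/19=424.42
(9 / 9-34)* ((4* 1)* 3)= -396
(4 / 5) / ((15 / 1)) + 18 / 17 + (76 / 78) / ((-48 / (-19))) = 595841 / 397800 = 1.50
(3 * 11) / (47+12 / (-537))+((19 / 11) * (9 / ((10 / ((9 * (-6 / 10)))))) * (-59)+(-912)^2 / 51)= 440418064703 / 26208050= 16804.69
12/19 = 0.63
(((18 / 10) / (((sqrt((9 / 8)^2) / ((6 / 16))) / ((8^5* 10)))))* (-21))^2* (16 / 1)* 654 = 178376932470030336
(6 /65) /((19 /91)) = 42 /95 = 0.44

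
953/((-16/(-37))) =35261/16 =2203.81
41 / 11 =3.73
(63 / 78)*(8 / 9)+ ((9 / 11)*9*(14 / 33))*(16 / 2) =121324 / 4719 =25.71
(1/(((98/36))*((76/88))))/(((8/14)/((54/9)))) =594/133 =4.47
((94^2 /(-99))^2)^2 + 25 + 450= 6095735013721291 /96059601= 63457842.32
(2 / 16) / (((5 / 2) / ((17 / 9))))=17 / 180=0.09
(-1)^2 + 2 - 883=-880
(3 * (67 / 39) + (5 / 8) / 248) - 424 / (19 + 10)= -7079011 / 747968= -9.46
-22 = -22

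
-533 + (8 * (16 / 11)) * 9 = -4711 / 11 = -428.27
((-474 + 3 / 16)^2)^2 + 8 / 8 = 50399480039.10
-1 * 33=-33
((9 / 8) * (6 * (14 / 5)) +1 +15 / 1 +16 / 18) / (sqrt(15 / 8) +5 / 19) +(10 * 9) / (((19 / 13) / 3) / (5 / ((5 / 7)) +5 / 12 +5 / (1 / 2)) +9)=288021814 / 60593085 +1162781 * sqrt(30) / 234675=31.89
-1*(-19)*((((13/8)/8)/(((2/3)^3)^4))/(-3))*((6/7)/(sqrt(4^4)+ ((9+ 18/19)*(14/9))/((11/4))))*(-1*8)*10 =27434578743/51838976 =529.23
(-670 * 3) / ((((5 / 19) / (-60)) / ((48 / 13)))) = 21997440 / 13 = 1692110.77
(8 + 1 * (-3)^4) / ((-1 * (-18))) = 89 / 18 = 4.94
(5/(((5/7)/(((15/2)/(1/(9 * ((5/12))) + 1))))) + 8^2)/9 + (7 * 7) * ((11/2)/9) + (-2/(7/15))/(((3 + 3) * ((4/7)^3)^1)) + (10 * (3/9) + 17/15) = 2314621/54720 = 42.30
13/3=4.33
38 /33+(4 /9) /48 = 1379 /1188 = 1.16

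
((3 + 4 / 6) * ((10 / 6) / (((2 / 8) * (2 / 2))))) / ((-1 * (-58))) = 110 / 261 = 0.42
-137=-137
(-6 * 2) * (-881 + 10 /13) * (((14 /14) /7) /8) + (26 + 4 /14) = 39113 /182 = 214.91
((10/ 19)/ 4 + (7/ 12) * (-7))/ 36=-901/ 8208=-0.11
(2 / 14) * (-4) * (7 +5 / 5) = -32 / 7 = -4.57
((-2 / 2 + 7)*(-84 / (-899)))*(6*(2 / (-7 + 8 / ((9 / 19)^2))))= 0.23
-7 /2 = -3.50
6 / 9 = 2 / 3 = 0.67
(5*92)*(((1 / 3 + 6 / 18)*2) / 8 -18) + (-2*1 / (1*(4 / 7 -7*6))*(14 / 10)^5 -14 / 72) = -133815811511 / 16312500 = -8203.27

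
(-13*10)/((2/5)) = -325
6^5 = 7776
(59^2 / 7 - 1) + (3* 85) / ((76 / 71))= 390759 / 532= 734.51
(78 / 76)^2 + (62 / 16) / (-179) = 533327 / 516952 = 1.03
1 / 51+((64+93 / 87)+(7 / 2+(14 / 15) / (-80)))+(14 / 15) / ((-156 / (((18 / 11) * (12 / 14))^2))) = 68.57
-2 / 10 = -1 / 5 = -0.20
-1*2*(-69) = 138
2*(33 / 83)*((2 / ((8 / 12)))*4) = 792 / 83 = 9.54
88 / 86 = 44 / 43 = 1.02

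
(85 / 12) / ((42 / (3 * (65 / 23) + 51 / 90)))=106097 / 69552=1.53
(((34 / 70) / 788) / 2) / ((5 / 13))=221 / 275800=0.00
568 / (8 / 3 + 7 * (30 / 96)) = 117.01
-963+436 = -527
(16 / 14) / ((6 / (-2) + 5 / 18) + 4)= 144 / 161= 0.89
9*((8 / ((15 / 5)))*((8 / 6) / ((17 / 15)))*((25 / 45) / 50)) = 16 / 51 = 0.31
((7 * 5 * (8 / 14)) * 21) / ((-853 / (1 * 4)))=-1680 / 853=-1.97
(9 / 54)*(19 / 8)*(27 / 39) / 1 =57 / 208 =0.27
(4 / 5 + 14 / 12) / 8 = 59 / 240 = 0.25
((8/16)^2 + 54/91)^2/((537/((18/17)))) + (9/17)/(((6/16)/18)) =5123108091/201592664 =25.41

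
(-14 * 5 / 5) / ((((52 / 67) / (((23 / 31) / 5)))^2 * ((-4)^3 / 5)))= 16622767 / 415767040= 0.04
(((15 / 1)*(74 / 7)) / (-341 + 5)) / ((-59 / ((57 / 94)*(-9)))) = -94905 / 2174032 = -0.04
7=7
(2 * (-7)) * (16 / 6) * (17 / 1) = -1904 / 3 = -634.67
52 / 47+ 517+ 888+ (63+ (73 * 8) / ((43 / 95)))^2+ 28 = 159264735034 / 86903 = 1832672.46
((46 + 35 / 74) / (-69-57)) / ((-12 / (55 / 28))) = 189145 / 3132864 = 0.06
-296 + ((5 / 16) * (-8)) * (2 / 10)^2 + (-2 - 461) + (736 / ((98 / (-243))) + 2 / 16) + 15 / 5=-5058671 / 1960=-2580.95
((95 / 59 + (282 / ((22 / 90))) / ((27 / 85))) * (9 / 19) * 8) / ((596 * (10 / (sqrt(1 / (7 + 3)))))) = 0.73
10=10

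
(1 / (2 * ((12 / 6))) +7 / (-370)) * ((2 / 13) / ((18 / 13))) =19 / 740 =0.03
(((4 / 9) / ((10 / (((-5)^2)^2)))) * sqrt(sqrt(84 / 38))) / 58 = 0.58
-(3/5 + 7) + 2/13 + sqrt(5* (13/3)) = -484/65 + sqrt(195)/3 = -2.79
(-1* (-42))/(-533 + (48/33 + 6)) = -154/1927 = -0.08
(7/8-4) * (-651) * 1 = 16275/8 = 2034.38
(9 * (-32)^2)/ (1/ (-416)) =-3833856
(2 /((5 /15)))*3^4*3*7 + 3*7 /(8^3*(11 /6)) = 28740159 /2816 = 10206.02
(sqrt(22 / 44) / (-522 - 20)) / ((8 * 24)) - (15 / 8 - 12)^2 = -102.52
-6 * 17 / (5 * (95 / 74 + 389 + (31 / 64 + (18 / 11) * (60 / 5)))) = -2656896 / 53451085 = -0.05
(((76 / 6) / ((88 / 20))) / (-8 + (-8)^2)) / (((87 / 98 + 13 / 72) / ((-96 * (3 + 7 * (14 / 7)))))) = -3255840 / 41459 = -78.53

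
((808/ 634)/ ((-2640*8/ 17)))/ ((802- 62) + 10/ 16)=-1717/ 1239628500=-0.00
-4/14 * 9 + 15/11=-93/77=-1.21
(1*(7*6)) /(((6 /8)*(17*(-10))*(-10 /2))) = 0.07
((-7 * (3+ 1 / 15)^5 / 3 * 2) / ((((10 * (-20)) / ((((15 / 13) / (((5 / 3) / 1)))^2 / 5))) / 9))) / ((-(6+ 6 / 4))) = -720870416 / 990234375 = -0.73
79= 79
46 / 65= 0.71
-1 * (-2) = 2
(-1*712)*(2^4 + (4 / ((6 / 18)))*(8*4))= -284800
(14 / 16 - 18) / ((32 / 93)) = -12741 / 256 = -49.77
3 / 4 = 0.75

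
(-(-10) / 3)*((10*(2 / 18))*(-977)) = -97700 / 27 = -3618.52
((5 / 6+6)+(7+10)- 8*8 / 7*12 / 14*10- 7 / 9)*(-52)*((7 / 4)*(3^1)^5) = 17123535 / 14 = 1223109.64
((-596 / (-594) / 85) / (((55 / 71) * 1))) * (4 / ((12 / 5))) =21158 / 833085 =0.03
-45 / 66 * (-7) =105 / 22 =4.77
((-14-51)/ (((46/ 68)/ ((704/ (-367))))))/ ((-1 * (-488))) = 194480/ 514901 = 0.38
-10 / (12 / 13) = -65 / 6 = -10.83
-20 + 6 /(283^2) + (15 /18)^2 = -55661639 /2883204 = -19.31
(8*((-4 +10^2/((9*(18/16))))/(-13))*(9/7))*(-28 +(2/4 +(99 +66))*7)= -614992/117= -5256.34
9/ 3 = 3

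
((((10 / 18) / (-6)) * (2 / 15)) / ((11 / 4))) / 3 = -4 / 2673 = -0.00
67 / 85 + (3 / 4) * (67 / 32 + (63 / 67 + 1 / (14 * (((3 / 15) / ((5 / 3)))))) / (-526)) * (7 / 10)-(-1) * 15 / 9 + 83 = 19912269029 / 230059776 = 86.55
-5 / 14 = -0.36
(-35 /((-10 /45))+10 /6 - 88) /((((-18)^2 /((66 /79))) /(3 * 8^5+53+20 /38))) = 2925906907 /162108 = 18049.12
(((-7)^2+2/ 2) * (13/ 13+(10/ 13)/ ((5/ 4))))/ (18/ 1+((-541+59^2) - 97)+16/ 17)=17850/ 632489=0.03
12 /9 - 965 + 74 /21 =-6721 /7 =-960.14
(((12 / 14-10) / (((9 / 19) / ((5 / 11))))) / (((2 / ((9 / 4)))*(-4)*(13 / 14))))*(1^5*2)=760 / 143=5.31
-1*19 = -19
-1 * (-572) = 572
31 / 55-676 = -37149 / 55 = -675.44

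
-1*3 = -3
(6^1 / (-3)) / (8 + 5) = -2 / 13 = -0.15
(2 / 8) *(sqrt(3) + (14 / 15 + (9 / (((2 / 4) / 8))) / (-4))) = -263 / 30 + sqrt(3) / 4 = -8.33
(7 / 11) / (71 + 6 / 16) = 56 / 6281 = 0.01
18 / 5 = 3.60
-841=-841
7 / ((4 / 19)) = 133 / 4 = 33.25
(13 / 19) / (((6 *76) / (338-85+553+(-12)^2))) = 325 / 228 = 1.43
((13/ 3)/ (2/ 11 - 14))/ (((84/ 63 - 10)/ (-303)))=-3333/ 304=-10.96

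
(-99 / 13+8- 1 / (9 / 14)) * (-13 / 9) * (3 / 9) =137 / 243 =0.56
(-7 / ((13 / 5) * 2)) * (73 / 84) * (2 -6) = 365 / 78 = 4.68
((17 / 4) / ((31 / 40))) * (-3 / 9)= -170 / 93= -1.83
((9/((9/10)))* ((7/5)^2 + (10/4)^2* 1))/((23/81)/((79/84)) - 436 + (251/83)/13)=-1889537247/10022267930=-0.19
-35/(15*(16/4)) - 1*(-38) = 449/12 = 37.42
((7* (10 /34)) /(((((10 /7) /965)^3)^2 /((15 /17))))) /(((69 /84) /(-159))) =-3552929270182150374554325 /106352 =-33407263334795305913.89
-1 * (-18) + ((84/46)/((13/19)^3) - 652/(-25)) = 62887112/1263275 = 49.78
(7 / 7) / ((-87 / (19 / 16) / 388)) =-1843 / 348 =-5.30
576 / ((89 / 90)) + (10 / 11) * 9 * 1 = 578250 / 979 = 590.65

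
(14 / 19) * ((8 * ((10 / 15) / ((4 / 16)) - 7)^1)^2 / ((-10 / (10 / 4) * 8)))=-4732 / 171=-27.67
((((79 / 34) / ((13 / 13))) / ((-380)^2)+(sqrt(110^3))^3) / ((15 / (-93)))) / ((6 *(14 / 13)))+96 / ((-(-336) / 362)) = 30467570309 / 294576000 - 2950161500 *sqrt(110) / 21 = -1473407270.25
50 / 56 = 25 / 28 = 0.89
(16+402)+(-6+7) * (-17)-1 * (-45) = 446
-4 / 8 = -1 / 2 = -0.50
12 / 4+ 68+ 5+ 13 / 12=925 / 12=77.08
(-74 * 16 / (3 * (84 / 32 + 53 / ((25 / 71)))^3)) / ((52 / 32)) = -0.00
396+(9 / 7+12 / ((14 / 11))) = 2847 / 7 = 406.71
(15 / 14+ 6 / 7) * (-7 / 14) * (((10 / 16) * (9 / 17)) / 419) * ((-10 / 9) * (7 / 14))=675 / 1595552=0.00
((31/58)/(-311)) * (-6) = 93/9019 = 0.01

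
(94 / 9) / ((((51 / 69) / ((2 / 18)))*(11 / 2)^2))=8648 / 166617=0.05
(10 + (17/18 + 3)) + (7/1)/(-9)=13.17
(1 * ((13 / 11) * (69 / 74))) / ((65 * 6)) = 23 / 8140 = 0.00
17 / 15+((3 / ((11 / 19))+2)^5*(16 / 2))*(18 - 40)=-738493286863 / 219615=-3362672.34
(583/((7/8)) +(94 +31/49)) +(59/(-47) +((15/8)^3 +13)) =918847441/1179136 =779.25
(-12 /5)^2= 144 /25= 5.76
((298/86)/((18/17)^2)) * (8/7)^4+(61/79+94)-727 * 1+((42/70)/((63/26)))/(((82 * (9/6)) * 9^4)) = -61899984837139144/98731131713865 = -626.96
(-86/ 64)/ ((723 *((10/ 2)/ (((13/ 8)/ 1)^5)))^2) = -0.00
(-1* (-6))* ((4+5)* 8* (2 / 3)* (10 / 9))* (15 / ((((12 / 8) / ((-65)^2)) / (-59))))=-797680000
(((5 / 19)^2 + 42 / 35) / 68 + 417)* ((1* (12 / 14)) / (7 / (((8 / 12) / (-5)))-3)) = -51184871 / 7947415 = -6.44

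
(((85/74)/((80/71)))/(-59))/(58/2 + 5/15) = -3621/6147328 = -0.00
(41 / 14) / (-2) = -41 / 28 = -1.46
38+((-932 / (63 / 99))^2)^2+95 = 11046746553397349 / 2401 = 4600894024738.59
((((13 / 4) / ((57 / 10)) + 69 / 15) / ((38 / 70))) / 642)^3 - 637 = -1712852126489214112787 / 2688935848144429248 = -637.00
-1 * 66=-66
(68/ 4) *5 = 85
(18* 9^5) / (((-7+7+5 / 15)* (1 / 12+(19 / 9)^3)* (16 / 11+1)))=3788111448 / 27679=136858.68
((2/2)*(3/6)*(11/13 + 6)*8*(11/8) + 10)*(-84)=-52038/13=-4002.92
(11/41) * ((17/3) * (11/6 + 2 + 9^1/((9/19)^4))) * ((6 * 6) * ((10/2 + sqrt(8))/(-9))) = -497851970/89667- 199140788 * sqrt(2)/89667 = -8693.05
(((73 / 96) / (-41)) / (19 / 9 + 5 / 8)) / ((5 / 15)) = -657 / 32308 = -0.02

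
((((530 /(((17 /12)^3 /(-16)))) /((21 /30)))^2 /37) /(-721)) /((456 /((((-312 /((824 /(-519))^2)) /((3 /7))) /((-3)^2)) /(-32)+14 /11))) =-33940733191603200000 /9994228914502341971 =-3.40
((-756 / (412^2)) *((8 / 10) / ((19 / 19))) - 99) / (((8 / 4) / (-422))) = 20889.75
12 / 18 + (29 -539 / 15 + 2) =-64 / 15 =-4.27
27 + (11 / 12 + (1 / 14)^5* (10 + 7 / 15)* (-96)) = 28149841 / 1008420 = 27.91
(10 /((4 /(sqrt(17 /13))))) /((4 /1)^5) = 5 * sqrt(221) /26624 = 0.00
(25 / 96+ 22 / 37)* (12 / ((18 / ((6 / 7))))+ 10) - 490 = -161603 / 336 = -480.96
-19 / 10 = -1.90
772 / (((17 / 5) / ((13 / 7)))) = 50180 / 119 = 421.68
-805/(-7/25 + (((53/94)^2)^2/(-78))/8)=2873.34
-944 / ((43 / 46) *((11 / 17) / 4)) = -2952832 / 473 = -6242.77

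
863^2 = 744769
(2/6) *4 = 4/3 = 1.33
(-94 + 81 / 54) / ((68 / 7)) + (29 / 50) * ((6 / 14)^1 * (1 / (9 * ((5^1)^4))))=-424919903 / 44625000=-9.52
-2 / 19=-0.11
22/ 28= 11/ 14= 0.79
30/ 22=15/ 11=1.36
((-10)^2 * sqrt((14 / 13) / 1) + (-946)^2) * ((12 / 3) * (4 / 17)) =1600 * sqrt(182) / 221 + 14318656 / 17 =842371.55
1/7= 0.14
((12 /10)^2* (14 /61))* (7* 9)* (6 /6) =20.82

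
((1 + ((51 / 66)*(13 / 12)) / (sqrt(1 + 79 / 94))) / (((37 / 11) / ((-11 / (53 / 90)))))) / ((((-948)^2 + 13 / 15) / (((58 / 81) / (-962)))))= 135575*sqrt(16262) / 6091668676182708 + 175450 / 38146287471279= 0.00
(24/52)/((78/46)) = 46/169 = 0.27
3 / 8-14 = -109 / 8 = -13.62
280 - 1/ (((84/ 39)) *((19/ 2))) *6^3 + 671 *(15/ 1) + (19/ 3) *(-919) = 1801130/ 399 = 4514.11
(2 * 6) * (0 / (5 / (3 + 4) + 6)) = 0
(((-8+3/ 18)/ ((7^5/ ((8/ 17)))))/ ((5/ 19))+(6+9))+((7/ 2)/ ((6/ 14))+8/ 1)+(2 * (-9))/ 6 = 80475137/ 2857190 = 28.17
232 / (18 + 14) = 29 / 4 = 7.25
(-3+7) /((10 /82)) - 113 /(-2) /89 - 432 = -354723 /890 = -398.57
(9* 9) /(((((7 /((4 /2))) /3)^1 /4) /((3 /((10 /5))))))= 2916 /7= 416.57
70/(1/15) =1050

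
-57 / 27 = -19 / 9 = -2.11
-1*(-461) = 461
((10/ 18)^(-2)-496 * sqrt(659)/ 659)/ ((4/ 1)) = 81/ 100-124 * sqrt(659)/ 659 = -4.02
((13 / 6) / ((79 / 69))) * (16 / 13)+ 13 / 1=1211 / 79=15.33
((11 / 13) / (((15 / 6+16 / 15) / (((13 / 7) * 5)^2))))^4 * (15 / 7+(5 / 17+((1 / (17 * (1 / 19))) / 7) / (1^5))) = 40883463716519531250000 / 89922089976003719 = 454654.29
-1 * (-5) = 5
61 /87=0.70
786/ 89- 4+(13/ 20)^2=187041/ 35600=5.25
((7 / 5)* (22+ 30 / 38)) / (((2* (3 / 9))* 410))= 9093 / 77900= 0.12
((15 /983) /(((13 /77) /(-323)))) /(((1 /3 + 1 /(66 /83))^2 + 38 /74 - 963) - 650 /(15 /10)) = 20042544060 /956547113171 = 0.02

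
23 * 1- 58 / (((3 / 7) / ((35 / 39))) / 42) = -198043 / 39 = -5078.03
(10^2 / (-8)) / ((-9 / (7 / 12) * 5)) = 35 / 216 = 0.16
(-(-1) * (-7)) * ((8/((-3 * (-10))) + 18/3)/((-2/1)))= 329/15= 21.93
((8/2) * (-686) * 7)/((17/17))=-19208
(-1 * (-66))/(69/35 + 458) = 2310/16099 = 0.14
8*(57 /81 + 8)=1880 /27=69.63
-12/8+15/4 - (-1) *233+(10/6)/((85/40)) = 48151/204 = 236.03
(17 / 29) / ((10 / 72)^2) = 22032 / 725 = 30.39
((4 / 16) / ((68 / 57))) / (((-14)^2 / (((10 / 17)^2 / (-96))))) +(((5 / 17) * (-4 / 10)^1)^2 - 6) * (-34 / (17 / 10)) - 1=14633503781 / 123257344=118.72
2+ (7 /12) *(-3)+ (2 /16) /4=9 /32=0.28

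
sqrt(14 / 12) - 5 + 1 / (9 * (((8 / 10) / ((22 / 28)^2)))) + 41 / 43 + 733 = sqrt(42) / 6 + 221196335 / 303408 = 730.12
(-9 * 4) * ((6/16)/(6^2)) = -3/8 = -0.38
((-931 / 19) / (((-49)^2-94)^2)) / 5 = -49 / 26611245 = -0.00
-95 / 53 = -1.79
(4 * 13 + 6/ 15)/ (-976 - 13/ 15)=-786/ 14653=-0.05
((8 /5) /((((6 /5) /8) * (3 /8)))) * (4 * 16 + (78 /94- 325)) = -1043456 /141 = -7400.40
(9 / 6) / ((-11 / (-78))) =10.64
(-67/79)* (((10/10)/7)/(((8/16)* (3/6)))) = -268/553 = -0.48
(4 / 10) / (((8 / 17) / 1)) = 0.85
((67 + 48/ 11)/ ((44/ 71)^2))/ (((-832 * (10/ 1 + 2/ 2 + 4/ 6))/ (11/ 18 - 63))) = 888783751/ 744167424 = 1.19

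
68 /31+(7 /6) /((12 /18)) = 3.94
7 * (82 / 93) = 574 / 93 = 6.17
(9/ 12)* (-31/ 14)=-93/ 56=-1.66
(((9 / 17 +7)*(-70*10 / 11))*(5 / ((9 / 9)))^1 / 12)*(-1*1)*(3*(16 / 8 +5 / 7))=304000 / 187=1625.67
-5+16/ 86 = -4.81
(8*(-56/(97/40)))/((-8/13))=300.21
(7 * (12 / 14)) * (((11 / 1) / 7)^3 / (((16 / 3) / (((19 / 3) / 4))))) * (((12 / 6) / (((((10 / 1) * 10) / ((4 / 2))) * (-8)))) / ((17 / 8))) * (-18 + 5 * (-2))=75867 / 166600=0.46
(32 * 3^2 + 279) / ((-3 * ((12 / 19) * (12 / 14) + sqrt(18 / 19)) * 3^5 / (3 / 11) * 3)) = 3724 / 63657- 6517 * sqrt(38) / 381942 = -0.05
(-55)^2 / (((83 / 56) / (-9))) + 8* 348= -15584.67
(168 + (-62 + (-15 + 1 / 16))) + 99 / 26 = 19733 / 208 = 94.87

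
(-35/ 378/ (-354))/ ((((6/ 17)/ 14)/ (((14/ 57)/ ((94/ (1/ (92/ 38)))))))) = 4165/ 371959128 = 0.00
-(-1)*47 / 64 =47 / 64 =0.73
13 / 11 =1.18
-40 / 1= -40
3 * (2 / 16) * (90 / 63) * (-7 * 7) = -105 / 4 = -26.25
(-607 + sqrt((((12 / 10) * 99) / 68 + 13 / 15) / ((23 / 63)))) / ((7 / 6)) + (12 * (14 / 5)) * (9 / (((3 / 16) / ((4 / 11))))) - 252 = -71538 / 385 + 3 * sqrt(109452630) / 13685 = -183.52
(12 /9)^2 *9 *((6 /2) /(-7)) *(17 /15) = -272 /35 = -7.77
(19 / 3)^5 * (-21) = -17332693 / 81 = -213983.86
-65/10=-13/2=-6.50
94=94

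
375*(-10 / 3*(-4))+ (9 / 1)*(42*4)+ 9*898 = 14594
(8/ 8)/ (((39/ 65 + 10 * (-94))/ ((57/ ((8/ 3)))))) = -855/ 37576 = -0.02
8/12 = 2/3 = 0.67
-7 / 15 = -0.47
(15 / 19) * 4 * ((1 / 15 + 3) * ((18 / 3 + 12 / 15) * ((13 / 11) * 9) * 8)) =5855616 / 1045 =5603.46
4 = 4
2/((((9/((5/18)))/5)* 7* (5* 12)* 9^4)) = 5/44641044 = 0.00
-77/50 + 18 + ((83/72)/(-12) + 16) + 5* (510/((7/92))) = 5072253427/151200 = 33546.65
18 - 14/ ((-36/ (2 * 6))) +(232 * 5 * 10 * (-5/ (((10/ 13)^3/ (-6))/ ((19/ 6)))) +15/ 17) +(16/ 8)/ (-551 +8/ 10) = 37742801415/ 15589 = 2421117.55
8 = 8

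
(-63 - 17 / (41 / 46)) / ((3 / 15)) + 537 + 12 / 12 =5233 / 41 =127.63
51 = 51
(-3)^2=9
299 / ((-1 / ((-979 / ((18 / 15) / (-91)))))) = -133188055 / 6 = -22198009.17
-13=-13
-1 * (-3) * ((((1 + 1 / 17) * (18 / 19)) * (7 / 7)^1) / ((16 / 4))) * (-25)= -6075 / 323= -18.81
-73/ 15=-4.87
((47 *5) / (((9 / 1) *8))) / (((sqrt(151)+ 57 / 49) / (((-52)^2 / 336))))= -5282095 / 25869744+ 13622245 *sqrt(151) / 77609232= 1.95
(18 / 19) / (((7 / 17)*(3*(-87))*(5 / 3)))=-102 / 19285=-0.01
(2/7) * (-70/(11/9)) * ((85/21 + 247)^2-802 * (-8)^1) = -612468800/539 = -1136305.75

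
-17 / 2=-8.50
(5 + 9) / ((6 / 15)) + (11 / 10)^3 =36331 / 1000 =36.33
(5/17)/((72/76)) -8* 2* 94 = -460129/306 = -1503.69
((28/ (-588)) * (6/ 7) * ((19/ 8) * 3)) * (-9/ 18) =57/ 392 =0.15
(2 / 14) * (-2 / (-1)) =2 / 7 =0.29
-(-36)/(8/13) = 117/2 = 58.50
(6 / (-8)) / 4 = -3 / 16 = -0.19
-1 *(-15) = 15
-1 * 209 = -209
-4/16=-1/4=-0.25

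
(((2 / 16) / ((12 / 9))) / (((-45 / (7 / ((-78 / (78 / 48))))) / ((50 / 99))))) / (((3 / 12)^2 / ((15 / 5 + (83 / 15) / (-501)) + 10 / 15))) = 12019 / 1339173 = 0.01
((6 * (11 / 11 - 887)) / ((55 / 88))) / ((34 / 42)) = -893088 / 85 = -10506.92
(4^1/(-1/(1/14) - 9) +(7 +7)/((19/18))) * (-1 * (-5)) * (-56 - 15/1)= -2030600/437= -4646.68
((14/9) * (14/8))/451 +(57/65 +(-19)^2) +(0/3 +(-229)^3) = -6336592270849/527670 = -12008627.12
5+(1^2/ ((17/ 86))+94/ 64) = 6271/ 544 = 11.53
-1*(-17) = 17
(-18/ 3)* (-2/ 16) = 3/ 4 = 0.75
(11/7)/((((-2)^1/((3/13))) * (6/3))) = -33/364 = -0.09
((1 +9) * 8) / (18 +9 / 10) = 800 / 189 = 4.23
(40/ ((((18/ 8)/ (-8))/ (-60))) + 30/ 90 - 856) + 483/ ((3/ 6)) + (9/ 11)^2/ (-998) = 3131375455/ 362274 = 8643.67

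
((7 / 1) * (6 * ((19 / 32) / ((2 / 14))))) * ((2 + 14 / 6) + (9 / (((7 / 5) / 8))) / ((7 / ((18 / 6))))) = 73663 / 16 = 4603.94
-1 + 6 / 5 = 1 / 5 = 0.20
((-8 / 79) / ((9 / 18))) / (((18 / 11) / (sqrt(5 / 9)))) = -88 * sqrt(5) / 2133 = -0.09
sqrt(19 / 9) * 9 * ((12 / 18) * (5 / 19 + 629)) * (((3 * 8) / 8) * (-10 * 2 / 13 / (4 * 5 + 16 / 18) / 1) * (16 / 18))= -2869440 * sqrt(19) / 11609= -1077.41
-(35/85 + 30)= -517/17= -30.41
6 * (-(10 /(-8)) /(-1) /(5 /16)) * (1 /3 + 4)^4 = -228488 /27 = -8462.52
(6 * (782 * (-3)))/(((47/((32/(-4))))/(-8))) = -900864/47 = -19167.32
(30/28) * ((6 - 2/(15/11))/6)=17/21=0.81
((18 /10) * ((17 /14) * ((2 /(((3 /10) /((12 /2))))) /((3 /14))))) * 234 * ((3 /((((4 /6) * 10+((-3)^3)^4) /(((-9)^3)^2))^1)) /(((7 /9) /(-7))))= -4109756547312 /1594343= -2577711.66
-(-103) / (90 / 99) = 113.30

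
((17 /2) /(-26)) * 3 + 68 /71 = -85 /3692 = -0.02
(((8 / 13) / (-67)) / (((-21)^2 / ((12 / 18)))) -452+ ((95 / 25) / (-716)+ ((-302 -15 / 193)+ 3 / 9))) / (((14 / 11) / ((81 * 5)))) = -19804297042364703 / 82568159128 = -239853.92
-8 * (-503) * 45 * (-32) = -5794560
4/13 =0.31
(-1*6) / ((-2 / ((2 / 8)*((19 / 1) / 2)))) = 57 / 8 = 7.12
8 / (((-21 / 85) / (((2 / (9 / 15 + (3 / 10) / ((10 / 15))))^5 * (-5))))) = 348160000000 / 85766121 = 4059.41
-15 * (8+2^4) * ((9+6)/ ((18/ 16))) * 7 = -33600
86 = 86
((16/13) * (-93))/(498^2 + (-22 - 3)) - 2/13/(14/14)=-497446/3223727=-0.15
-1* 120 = -120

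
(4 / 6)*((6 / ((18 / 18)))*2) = 8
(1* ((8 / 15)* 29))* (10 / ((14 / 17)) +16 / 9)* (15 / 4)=50866 / 63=807.40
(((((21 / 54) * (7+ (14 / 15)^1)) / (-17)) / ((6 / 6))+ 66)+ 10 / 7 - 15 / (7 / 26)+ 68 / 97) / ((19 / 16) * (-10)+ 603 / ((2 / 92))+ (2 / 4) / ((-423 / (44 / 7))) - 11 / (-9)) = 421651852 / 955651602375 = 0.00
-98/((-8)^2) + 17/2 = 223/32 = 6.97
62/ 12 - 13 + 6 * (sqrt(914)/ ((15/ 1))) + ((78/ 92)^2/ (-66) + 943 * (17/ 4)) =2 * sqrt(914)/ 5 + 558610841/ 139656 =4012.00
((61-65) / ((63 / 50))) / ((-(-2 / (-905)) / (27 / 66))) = 587.66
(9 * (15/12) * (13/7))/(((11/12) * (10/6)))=1053/77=13.68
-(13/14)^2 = -169/196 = -0.86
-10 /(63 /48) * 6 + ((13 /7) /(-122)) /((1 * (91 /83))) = -273363 /5978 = -45.73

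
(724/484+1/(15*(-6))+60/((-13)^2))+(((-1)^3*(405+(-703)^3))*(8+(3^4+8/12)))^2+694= 198456379028854810186669029/204490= 970494298150788841442.95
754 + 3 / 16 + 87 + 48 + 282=18739 / 16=1171.19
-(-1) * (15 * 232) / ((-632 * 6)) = -145 / 158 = -0.92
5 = 5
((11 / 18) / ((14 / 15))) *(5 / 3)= 275 / 252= 1.09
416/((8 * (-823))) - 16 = -13220/823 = -16.06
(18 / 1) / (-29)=-18 / 29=-0.62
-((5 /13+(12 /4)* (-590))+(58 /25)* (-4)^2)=563061 /325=1732.50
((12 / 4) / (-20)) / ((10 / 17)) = -51 / 200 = -0.26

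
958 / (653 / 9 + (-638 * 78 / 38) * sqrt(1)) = -163818 / 211531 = -0.77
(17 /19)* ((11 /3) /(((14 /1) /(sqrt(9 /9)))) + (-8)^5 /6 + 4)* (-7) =68357 /2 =34178.50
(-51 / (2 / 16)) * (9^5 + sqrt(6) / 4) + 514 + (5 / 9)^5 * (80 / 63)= -89622393868586 / 3720087 - 102 * sqrt(6)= -24091727.78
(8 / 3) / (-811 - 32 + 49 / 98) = -16 / 5055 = -0.00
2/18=1/9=0.11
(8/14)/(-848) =-1/1484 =-0.00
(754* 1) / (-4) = -377 / 2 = -188.50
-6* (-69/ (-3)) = -138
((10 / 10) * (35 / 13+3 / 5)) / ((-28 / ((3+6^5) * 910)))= -832353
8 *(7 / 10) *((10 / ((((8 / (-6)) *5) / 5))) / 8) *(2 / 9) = -7 / 6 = -1.17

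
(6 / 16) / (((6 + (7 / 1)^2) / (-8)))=-3 / 55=-0.05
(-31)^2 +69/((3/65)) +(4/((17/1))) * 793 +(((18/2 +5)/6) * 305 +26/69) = 1311661/391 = 3354.63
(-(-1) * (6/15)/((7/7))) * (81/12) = 27/10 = 2.70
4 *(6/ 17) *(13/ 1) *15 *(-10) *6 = -280800/ 17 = -16517.65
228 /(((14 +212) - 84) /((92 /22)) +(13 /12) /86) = 5411808 /806291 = 6.71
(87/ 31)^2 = 7569/ 961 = 7.88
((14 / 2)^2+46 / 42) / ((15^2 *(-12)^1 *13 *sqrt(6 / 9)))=-263 *sqrt(6) / 368550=-0.00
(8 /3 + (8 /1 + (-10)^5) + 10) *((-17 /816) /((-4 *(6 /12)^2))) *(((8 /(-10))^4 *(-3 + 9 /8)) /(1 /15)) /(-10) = -299938 /125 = -2399.50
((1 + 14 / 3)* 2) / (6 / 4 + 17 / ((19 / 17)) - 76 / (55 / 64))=-71060 / 449721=-0.16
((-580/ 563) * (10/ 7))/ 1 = -5800/ 3941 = -1.47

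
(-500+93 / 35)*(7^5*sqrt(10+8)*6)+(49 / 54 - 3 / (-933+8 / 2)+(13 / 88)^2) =-212781362.79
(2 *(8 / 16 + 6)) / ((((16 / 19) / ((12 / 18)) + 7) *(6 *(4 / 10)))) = 1235 / 1884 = 0.66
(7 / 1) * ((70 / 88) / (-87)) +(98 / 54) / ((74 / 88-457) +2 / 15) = -234973375 / 3456419868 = -0.07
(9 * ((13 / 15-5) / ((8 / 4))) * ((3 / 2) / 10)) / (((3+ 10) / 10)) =-279 / 130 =-2.15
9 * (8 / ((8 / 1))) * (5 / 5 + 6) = 63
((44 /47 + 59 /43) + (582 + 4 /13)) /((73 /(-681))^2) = 50876.73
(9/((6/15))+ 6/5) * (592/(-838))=-35076/2095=-16.74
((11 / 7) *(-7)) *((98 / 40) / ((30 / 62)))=-16709 / 300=-55.70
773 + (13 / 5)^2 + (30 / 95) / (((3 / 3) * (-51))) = 6296512 / 8075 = 779.75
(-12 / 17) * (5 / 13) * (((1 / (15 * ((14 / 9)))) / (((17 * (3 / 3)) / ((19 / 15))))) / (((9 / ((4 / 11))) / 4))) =-608 / 4339335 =-0.00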